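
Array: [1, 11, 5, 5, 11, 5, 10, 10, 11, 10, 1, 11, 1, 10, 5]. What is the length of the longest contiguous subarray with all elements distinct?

4

[1] len 1
[1, 11] len 2
[1, 11, 5] len 3
[5] len 1
[5, 11] len 2
[11, 5] len 2
[11, 5, 10] len 3
[10] len 1
[10, 11] len 2
[11, 10] len 2
[11, 10, 1] len 3
[10, 1, 11] len 3
[11, 1] len 2
[11, 1, 10] len 3
[11, 1, 10, 5] len 4
Longest all-distinct length: 4.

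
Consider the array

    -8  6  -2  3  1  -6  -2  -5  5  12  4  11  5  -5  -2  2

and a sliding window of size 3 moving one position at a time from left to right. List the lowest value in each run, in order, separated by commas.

(-8, 6, -2) → min -8
(6, -2, 3) → min -2
(-2, 3, 1) → min -2
(3, 1, -6) → min -6
(1, -6, -2) → min -6
(-6, -2, -5) → min -6
(-2, -5, 5) → min -5
(-5, 5, 12) → min -5
(5, 12, 4) → min 4
(12, 4, 11) → min 4
(4, 11, 5) → min 4
(11, 5, -5) → min -5
(5, -5, -2) → min -5
(-5, -2, 2) → min -5

-8, -2, -2, -6, -6, -6, -5, -5, 4, 4, 4, -5, -5, -5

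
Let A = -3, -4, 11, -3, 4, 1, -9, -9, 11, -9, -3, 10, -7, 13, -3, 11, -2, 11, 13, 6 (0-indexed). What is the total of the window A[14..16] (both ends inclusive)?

Elements at indices 14..16: -3, 11, -2
sum(-3, 11, -2) = 6

6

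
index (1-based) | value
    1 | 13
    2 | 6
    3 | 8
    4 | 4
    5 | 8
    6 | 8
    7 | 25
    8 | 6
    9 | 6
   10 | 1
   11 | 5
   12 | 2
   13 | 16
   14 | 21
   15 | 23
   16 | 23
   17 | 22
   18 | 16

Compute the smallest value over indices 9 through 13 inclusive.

1

Elements at indices 9..13: 6, 1, 5, 2, 16
min(6, 1, 5, 2, 16) = 1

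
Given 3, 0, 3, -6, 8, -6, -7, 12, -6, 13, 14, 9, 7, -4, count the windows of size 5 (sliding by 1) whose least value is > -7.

5

3 0 3 -6 8 → min -6  > -7 ✓
0 3 -6 8 -6 → min -6  > -7 ✓
3 -6 8 -6 -7 → min -7
-6 8 -6 -7 12 → min -7
8 -6 -7 12 -6 → min -7
-6 -7 12 -6 13 → min -7
-7 12 -6 13 14 → min -7
12 -6 13 14 9 → min -6  > -7 ✓
-6 13 14 9 7 → min -6  > -7 ✓
13 14 9 7 -4 → min -4  > -7 ✓
5 windows satisfy the condition.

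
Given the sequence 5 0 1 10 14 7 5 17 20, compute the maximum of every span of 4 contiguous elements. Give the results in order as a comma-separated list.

10, 14, 14, 14, 17, 20

(5, 0, 1, 10) → max 10
(0, 1, 10, 14) → max 14
(1, 10, 14, 7) → max 14
(10, 14, 7, 5) → max 14
(14, 7, 5, 17) → max 17
(7, 5, 17, 20) → max 20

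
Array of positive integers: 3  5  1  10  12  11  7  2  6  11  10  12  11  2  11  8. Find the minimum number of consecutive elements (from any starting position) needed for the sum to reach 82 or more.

9

Extend right; whenever the sum reaches 82, record the length and shrink from the left:
add 3: running sum 3 < 82
add 5: running sum 8 < 82
add 1: running sum 9 < 82
add 10: running sum 19 < 82
add 12: running sum 31 < 82
add 11: running sum 42 < 82
add 7: running sum 49 < 82
add 2: running sum 51 < 82
add 6: running sum 57 < 82
add 11: running sum 68 < 82
add 10: running sum 78 < 82
end 11: [1, 10, 12, 11, 7, 2, 6, 11, 10, 12] sum 82, len 10
end 12: [12, 11, 7, 2, 6, 11, 10, 12, 11] sum 82, len 9
end 13: [12, 11, 7, 2, 6, 11, 10, 12, 11, 2] sum 84, len 10
end 14: [11, 7, 2, 6, 11, 10, 12, 11, 2, 11] sum 83, len 10
end 15: [11, 7, 2, 6, 11, 10, 12, 11, 2, 11, 8] sum 91, len 11
Shortest qualifying length: 9.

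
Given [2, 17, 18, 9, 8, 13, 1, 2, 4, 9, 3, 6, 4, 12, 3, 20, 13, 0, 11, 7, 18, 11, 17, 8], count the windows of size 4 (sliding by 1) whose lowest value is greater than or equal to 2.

13

(2, 17, 18, 9) → min 2  ≥ 2 ✓
(17, 18, 9, 8) → min 8  ≥ 2 ✓
(18, 9, 8, 13) → min 8  ≥ 2 ✓
(9, 8, 13, 1) → min 1
(8, 13, 1, 2) → min 1
(13, 1, 2, 4) → min 1
(1, 2, 4, 9) → min 1
(2, 4, 9, 3) → min 2  ≥ 2 ✓
(4, 9, 3, 6) → min 3  ≥ 2 ✓
(9, 3, 6, 4) → min 3  ≥ 2 ✓
(3, 6, 4, 12) → min 3  ≥ 2 ✓
(6, 4, 12, 3) → min 3  ≥ 2 ✓
(4, 12, 3, 20) → min 3  ≥ 2 ✓
(12, 3, 20, 13) → min 3  ≥ 2 ✓
(3, 20, 13, 0) → min 0
(20, 13, 0, 11) → min 0
(13, 0, 11, 7) → min 0
(0, 11, 7, 18) → min 0
(11, 7, 18, 11) → min 7  ≥ 2 ✓
(7, 18, 11, 17) → min 7  ≥ 2 ✓
(18, 11, 17, 8) → min 8  ≥ 2 ✓
13 windows satisfy the condition.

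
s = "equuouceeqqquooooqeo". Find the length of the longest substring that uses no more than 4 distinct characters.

13

Extend right; when distinct count exceeds 4, shrink from the left:
[e] 1 distinct, len 1
[e, q] 2 distinct, len 2
[e, q, u] 3 distinct, len 3
[e, q, u, u] 3 distinct, len 4
[e, q, u, u, o] 4 distinct, len 5
[e, q, u, u, o, u] 4 distinct, len 6
[q, u, u, o, u, c] 4 distinct, len 6
[u, u, o, u, c, e] 4 distinct, len 6
[u, u, o, u, c, e, e] 4 distinct, len 7
[u, c, e, e, q] 4 distinct, len 5
[u, c, e, e, q, q] 4 distinct, len 6
[u, c, e, e, q, q, q] 4 distinct, len 7
[u, c, e, e, q, q, q, u] 4 distinct, len 8
[e, e, q, q, q, u, o] 4 distinct, len 7
[e, e, q, q, q, u, o, o] 4 distinct, len 8
[e, e, q, q, q, u, o, o, o] 4 distinct, len 9
[e, e, q, q, q, u, o, o, o, o] 4 distinct, len 10
[e, e, q, q, q, u, o, o, o, o, q] 4 distinct, len 11
[e, e, q, q, q, u, o, o, o, o, q, e] 4 distinct, len 12
[e, e, q, q, q, u, o, o, o, o, q, e, o] 4 distinct, len 13
Longest length with ≤4 distinct: 13.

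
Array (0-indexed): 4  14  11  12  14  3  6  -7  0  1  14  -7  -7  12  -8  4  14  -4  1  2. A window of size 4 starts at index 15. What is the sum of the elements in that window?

15

Elements at indices 15..18: 4, 14, -4, 1
sum(4, 14, -4, 1) = 15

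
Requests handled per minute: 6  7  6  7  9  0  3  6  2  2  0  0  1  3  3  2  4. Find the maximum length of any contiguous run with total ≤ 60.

16

Extend to the right; shrink from the left whenever the sum exceeds 60:
add 6: [6] sum 6, len 1
add 7: [6, 7] sum 13, len 2
add 6: [6, 7, 6] sum 19, len 3
add 7: [6, 7, 6, 7] sum 26, len 4
add 9: [6, 7, 6, 7, 9] sum 35, len 5
add 0: [6, 7, 6, 7, 9, 0] sum 35, len 6
add 3: [6, 7, 6, 7, 9, 0, 3] sum 38, len 7
add 6: [6, 7, 6, 7, 9, 0, 3, 6] sum 44, len 8
add 2: [6, 7, 6, 7, 9, 0, 3, 6, 2] sum 46, len 9
add 2: [6, 7, 6, 7, 9, 0, 3, 6, 2, 2] sum 48, len 10
add 0: [6, 7, 6, 7, 9, 0, 3, 6, 2, 2, 0] sum 48, len 11
add 0: [6, 7, 6, 7, 9, 0, 3, 6, 2, 2, 0, 0] sum 48, len 12
add 1: [6, 7, 6, 7, 9, 0, 3, 6, 2, 2, 0, 0, 1] sum 49, len 13
add 3: [6, 7, 6, 7, 9, 0, 3, 6, 2, 2, 0, 0, 1, 3] sum 52, len 14
add 3: [6, 7, 6, 7, 9, 0, 3, 6, 2, 2, 0, 0, 1, 3, 3] sum 55, len 15
add 2: [6, 7, 6, 7, 9, 0, 3, 6, 2, 2, 0, 0, 1, 3, 3, 2] sum 57, len 16
add 4: [7, 6, 7, 9, 0, 3, 6, 2, 2, 0, 0, 1, 3, 3, 2, 4] sum 55, len 16
Longest length seen: 16.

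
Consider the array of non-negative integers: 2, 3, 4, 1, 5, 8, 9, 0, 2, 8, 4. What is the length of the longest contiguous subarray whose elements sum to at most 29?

→ 2: sum 2, len 1
→ 3: sum 5, len 2
→ 4: sum 9, len 3
→ 1: sum 10, len 4
→ 5: sum 15, len 5
→ 8: sum 23, len 6
→ 9 (dropped 2, 3): sum 27, len 5
→ 0: sum 27, len 6
→ 2: sum 29, len 7
→ 8 (dropped 4, 1, 5): sum 27, len 5
→ 4 (dropped 8): sum 23, len 5
Longest length seen: 7.

7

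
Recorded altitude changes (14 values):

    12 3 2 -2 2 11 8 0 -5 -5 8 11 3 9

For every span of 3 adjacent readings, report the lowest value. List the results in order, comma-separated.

Sliding a size-3 window across the 14 values:
12 3 2 → min 2
3 2 -2 → min -2
2 -2 2 → min -2
-2 2 11 → min -2
2 11 8 → min 2
11 8 0 → min 0
8 0 -5 → min -5
0 -5 -5 → min -5
-5 -5 8 → min -5
-5 8 11 → min -5
8 11 3 → min 3
11 3 9 → min 3

2, -2, -2, -2, 2, 0, -5, -5, -5, -5, 3, 3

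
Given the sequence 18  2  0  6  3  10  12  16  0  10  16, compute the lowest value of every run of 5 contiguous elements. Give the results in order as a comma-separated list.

(18, 2, 0, 6, 3) → min 0
(2, 0, 6, 3, 10) → min 0
(0, 6, 3, 10, 12) → min 0
(6, 3, 10, 12, 16) → min 3
(3, 10, 12, 16, 0) → min 0
(10, 12, 16, 0, 10) → min 0
(12, 16, 0, 10, 16) → min 0

0, 0, 0, 3, 0, 0, 0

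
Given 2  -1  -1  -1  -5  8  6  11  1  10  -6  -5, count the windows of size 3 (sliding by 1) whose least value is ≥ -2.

[2, -1, -1] → min -1  ≥ -2 ✓
[-1, -1, -1] → min -1  ≥ -2 ✓
[-1, -1, -5] → min -5
[-1, -5, 8] → min -5
[-5, 8, 6] → min -5
[8, 6, 11] → min 6  ≥ -2 ✓
[6, 11, 1] → min 1  ≥ -2 ✓
[11, 1, 10] → min 1  ≥ -2 ✓
[1, 10, -6] → min -6
[10, -6, -5] → min -6
5 windows satisfy the condition.

5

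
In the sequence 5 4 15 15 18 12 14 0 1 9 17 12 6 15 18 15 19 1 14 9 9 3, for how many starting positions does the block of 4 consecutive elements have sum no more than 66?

18

5 4 15 15 → sum 39  ≤ 66 ✓
4 15 15 18 → sum 52  ≤ 66 ✓
15 15 18 12 → sum 60  ≤ 66 ✓
15 18 12 14 → sum 59  ≤ 66 ✓
18 12 14 0 → sum 44  ≤ 66 ✓
12 14 0 1 → sum 27  ≤ 66 ✓
14 0 1 9 → sum 24  ≤ 66 ✓
0 1 9 17 → sum 27  ≤ 66 ✓
1 9 17 12 → sum 39  ≤ 66 ✓
9 17 12 6 → sum 44  ≤ 66 ✓
17 12 6 15 → sum 50  ≤ 66 ✓
12 6 15 18 → sum 51  ≤ 66 ✓
6 15 18 15 → sum 54  ≤ 66 ✓
15 18 15 19 → sum 67
18 15 19 1 → sum 53  ≤ 66 ✓
15 19 1 14 → sum 49  ≤ 66 ✓
19 1 14 9 → sum 43  ≤ 66 ✓
1 14 9 9 → sum 33  ≤ 66 ✓
14 9 9 3 → sum 35  ≤ 66 ✓
18 windows satisfy the condition.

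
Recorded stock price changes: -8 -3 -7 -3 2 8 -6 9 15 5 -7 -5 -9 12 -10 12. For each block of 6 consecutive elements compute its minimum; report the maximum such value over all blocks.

-6

-8 -3 -7 -3 2 8 → min -8
-3 -7 -3 2 8 -6 → min -7
-7 -3 2 8 -6 9 → min -7
-3 2 8 -6 9 15 → min -6
2 8 -6 9 15 5 → min -6
8 -6 9 15 5 -7 → min -7
-6 9 15 5 -7 -5 → min -7
9 15 5 -7 -5 -9 → min -9
15 5 -7 -5 -9 12 → min -9
5 -7 -5 -9 12 -10 → min -10
-7 -5 -9 12 -10 12 → min -10
Maximum of these is -6.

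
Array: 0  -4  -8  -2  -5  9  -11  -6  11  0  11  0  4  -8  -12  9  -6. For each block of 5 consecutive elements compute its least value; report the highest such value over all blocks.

[0, -4, -8, -2, -5] → min -8
[-4, -8, -2, -5, 9] → min -8
[-8, -2, -5, 9, -11] → min -11
[-2, -5, 9, -11, -6] → min -11
[-5, 9, -11, -6, 11] → min -11
[9, -11, -6, 11, 0] → min -11
[-11, -6, 11, 0, 11] → min -11
[-6, 11, 0, 11, 0] → min -6
[11, 0, 11, 0, 4] → min 0
[0, 11, 0, 4, -8] → min -8
[11, 0, 4, -8, -12] → min -12
[0, 4, -8, -12, 9] → min -12
[4, -8, -12, 9, -6] → min -12
Highest of these is 0.

0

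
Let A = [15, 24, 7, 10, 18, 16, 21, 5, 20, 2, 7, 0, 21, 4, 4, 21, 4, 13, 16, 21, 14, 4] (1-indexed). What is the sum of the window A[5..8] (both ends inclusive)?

60

Elements at indices 5..8: 18, 16, 21, 5
sum(18, 16, 21, 5) = 60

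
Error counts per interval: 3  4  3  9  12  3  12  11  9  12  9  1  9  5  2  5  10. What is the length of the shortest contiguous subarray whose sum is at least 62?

7

add 3: running sum 3 < 62
add 4: running sum 7 < 62
add 3: running sum 10 < 62
add 9: running sum 19 < 62
add 12: running sum 31 < 62
add 3: running sum 34 < 62
add 12: running sum 46 < 62
add 11: running sum 57 < 62
end 8: [4, 3, 9, 12, 3, 12, 11, 9] sum 63, len 8
end 9: [9, 12, 3, 12, 11, 9, 12] sum 68, len 7
end 10: [12, 3, 12, 11, 9, 12, 9] sum 68, len 7
end 11: [12, 3, 12, 11, 9, 12, 9, 1] sum 69, len 8
end 12: [12, 11, 9, 12, 9, 1, 9] sum 63, len 7
end 13: [12, 11, 9, 12, 9, 1, 9, 5] sum 68, len 8
end 14: [12, 11, 9, 12, 9, 1, 9, 5, 2] sum 70, len 9
end 15: [11, 9, 12, 9, 1, 9, 5, 2, 5] sum 63, len 9
end 16: [9, 12, 9, 1, 9, 5, 2, 5, 10] sum 62, len 9
Shortest qualifying length: 7.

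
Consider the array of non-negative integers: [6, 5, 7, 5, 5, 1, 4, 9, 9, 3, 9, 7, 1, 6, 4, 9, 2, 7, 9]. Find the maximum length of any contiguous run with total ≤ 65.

12

Extend to the right; shrink from the left whenever the sum exceeds 65:
→ 6: sum 6, len 1
→ 5: sum 11, len 2
→ 7: sum 18, len 3
→ 5: sum 23, len 4
→ 5: sum 28, len 5
→ 1: sum 29, len 6
→ 4: sum 33, len 7
→ 9: sum 42, len 8
→ 9: sum 51, len 9
→ 3: sum 54, len 10
→ 9: sum 63, len 11
→ 7 (dropped 6): sum 64, len 11
→ 1: sum 65, len 12
→ 6 (dropped 5, 7): sum 59, len 11
→ 4: sum 63, len 12
→ 9 (dropped 5, 5): sum 62, len 11
→ 2: sum 64, len 12
→ 7 (dropped 1, 4, 9): sum 57, len 10
→ 9 (dropped 9): sum 57, len 10
Longest length seen: 12.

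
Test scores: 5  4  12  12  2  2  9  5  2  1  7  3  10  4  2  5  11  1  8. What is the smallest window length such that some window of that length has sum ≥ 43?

Extend right; whenever the sum reaches 43, record the length and shrink from the left:
add 5: running sum 5 < 43
add 4: running sum 9 < 43
add 12: running sum 21 < 43
add 12: running sum 33 < 43
add 2: running sum 35 < 43
add 2: running sum 37 < 43
end 6: [5, 4, 12, 12, 2, 2, 9] sum 46, len 7
end 7: [4, 12, 12, 2, 2, 9, 5] sum 46, len 7
end 8: [12, 12, 2, 2, 9, 5, 2] sum 44, len 7
end 9: [12, 12, 2, 2, 9, 5, 2, 1] sum 45, len 8
end 10: [12, 12, 2, 2, 9, 5, 2, 1, 7] sum 52, len 9
end 11: [12, 2, 2, 9, 5, 2, 1, 7, 3] sum 43, len 9
end 12: [12, 2, 2, 9, 5, 2, 1, 7, 3, 10] sum 53, len 10
end 13: [2, 9, 5, 2, 1, 7, 3, 10, 4] sum 43, len 9
end 14: [9, 5, 2, 1, 7, 3, 10, 4, 2] sum 43, len 9
end 15: [9, 5, 2, 1, 7, 3, 10, 4, 2, 5] sum 48, len 10
end 16: [1, 7, 3, 10, 4, 2, 5, 11] sum 43, len 8
end 17: [7, 3, 10, 4, 2, 5, 11, 1] sum 43, len 8
end 18: [3, 10, 4, 2, 5, 11, 1, 8] sum 44, len 8
Shortest qualifying length: 7.

7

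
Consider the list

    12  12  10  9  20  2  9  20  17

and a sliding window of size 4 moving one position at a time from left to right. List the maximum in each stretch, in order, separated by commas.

12, 20, 20, 20, 20, 20

Sliding a size-4 window across the 9 values:
(12, 12, 10, 9) → max 12
(12, 10, 9, 20) → max 20
(10, 9, 20, 2) → max 20
(9, 20, 2, 9) → max 20
(20, 2, 9, 20) → max 20
(2, 9, 20, 17) → max 20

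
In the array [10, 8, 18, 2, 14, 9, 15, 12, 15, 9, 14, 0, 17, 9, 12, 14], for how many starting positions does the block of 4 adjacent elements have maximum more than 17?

[10, 8, 18, 2] → max 18  > 17 ✓
[8, 18, 2, 14] → max 18  > 17 ✓
[18, 2, 14, 9] → max 18  > 17 ✓
[2, 14, 9, 15] → max 15
[14, 9, 15, 12] → max 15
[9, 15, 12, 15] → max 15
[15, 12, 15, 9] → max 15
[12, 15, 9, 14] → max 15
[15, 9, 14, 0] → max 15
[9, 14, 0, 17] → max 17
[14, 0, 17, 9] → max 17
[0, 17, 9, 12] → max 17
[17, 9, 12, 14] → max 17
3 windows satisfy the condition.

3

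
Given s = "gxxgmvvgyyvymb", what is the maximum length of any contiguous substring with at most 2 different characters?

[g] 1 distinct, len 1
[g, x] 2 distinct, len 2
[g, x, x] 2 distinct, len 3
[g, x, x, g] 2 distinct, len 4
[g, m] 2 distinct, len 2
[m, v] 2 distinct, len 2
[m, v, v] 2 distinct, len 3
[v, v, g] 2 distinct, len 3
[g, y] 2 distinct, len 2
[g, y, y] 2 distinct, len 3
[y, y, v] 2 distinct, len 3
[y, y, v, y] 2 distinct, len 4
[y, m] 2 distinct, len 2
[m, b] 2 distinct, len 2
Longest length with ≤2 distinct: 4.

4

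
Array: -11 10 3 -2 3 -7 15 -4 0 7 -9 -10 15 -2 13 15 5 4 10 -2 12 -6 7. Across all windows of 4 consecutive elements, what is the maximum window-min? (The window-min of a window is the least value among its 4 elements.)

-11 10 3 -2 → min -11
10 3 -2 3 → min -2
3 -2 3 -7 → min -7
-2 3 -7 15 → min -7
3 -7 15 -4 → min -7
-7 15 -4 0 → min -7
15 -4 0 7 → min -4
-4 0 7 -9 → min -9
0 7 -9 -10 → min -10
7 -9 -10 15 → min -10
-9 -10 15 -2 → min -10
-10 15 -2 13 → min -10
15 -2 13 15 → min -2
-2 13 15 5 → min -2
13 15 5 4 → min 4
15 5 4 10 → min 4
5 4 10 -2 → min -2
4 10 -2 12 → min -2
10 -2 12 -6 → min -6
-2 12 -6 7 → min -6
Maximum of these is 4.

4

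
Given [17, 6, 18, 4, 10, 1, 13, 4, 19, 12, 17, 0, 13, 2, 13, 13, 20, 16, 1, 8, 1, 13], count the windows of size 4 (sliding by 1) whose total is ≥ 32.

(17, 6, 18, 4) → sum 45  ≥ 32 ✓
(6, 18, 4, 10) → sum 38  ≥ 32 ✓
(18, 4, 10, 1) → sum 33  ≥ 32 ✓
(4, 10, 1, 13) → sum 28
(10, 1, 13, 4) → sum 28
(1, 13, 4, 19) → sum 37  ≥ 32 ✓
(13, 4, 19, 12) → sum 48  ≥ 32 ✓
(4, 19, 12, 17) → sum 52  ≥ 32 ✓
(19, 12, 17, 0) → sum 48  ≥ 32 ✓
(12, 17, 0, 13) → sum 42  ≥ 32 ✓
(17, 0, 13, 2) → sum 32  ≥ 32 ✓
(0, 13, 2, 13) → sum 28
(13, 2, 13, 13) → sum 41  ≥ 32 ✓
(2, 13, 13, 20) → sum 48  ≥ 32 ✓
(13, 13, 20, 16) → sum 62  ≥ 32 ✓
(13, 20, 16, 1) → sum 50  ≥ 32 ✓
(20, 16, 1, 8) → sum 45  ≥ 32 ✓
(16, 1, 8, 1) → sum 26
(1, 8, 1, 13) → sum 23
14 windows satisfy the condition.

14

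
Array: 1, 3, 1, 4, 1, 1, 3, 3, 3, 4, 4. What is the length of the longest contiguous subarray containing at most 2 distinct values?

5

[1] 1 distinct, len 1
[1, 3] 2 distinct, len 2
[1, 3, 1] 2 distinct, len 3
[1, 4] 2 distinct, len 2
[1, 4, 1] 2 distinct, len 3
[1, 4, 1, 1] 2 distinct, len 4
[1, 1, 3] 2 distinct, len 3
[1, 1, 3, 3] 2 distinct, len 4
[1, 1, 3, 3, 3] 2 distinct, len 5
[3, 3, 3, 4] 2 distinct, len 4
[3, 3, 3, 4, 4] 2 distinct, len 5
Longest length with ≤2 distinct: 5.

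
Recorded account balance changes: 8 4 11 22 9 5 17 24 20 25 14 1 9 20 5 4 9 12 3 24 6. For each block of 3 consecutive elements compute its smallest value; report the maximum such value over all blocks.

Window mins for each of the 19 positions:
(8, 4, 11) → min 4
(4, 11, 22) → min 4
(11, 22, 9) → min 9
(22, 9, 5) → min 5
(9, 5, 17) → min 5
(5, 17, 24) → min 5
(17, 24, 20) → min 17
(24, 20, 25) → min 20
(20, 25, 14) → min 14
(25, 14, 1) → min 1
(14, 1, 9) → min 1
(1, 9, 20) → min 1
(9, 20, 5) → min 5
(20, 5, 4) → min 4
(5, 4, 9) → min 4
(4, 9, 12) → min 4
(9, 12, 3) → min 3
(12, 3, 24) → min 3
(3, 24, 6) → min 3
Maximum of these is 20.

20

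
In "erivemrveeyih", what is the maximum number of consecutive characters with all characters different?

[e] len 1
[e, r] len 2
[e, r, i] len 3
[e, r, i, v] len 4
[r, i, v, e] len 4
[r, i, v, e, m] len 5
[i, v, e, m, r] len 5
[e, m, r, v] len 4
[m, r, v, e] len 4
[e] len 1
[e, y] len 2
[e, y, i] len 3
[e, y, i, h] len 4
Longest all-distinct length: 5.

5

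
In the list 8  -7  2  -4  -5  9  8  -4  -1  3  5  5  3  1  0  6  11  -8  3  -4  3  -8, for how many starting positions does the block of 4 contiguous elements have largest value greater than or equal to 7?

[8, -7, 2, -4] → max 8  ≥ 7 ✓
[-7, 2, -4, -5] → max 2
[2, -4, -5, 9] → max 9  ≥ 7 ✓
[-4, -5, 9, 8] → max 9  ≥ 7 ✓
[-5, 9, 8, -4] → max 9  ≥ 7 ✓
[9, 8, -4, -1] → max 9  ≥ 7 ✓
[8, -4, -1, 3] → max 8  ≥ 7 ✓
[-4, -1, 3, 5] → max 5
[-1, 3, 5, 5] → max 5
[3, 5, 5, 3] → max 5
[5, 5, 3, 1] → max 5
[5, 3, 1, 0] → max 5
[3, 1, 0, 6] → max 6
[1, 0, 6, 11] → max 11  ≥ 7 ✓
[0, 6, 11, -8] → max 11  ≥ 7 ✓
[6, 11, -8, 3] → max 11  ≥ 7 ✓
[11, -8, 3, -4] → max 11  ≥ 7 ✓
[-8, 3, -4, 3] → max 3
[3, -4, 3, -8] → max 3
10 windows satisfy the condition.

10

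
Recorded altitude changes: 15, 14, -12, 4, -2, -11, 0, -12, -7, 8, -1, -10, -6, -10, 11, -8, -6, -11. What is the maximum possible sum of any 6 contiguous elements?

(15, 14, -12, 4, -2, -11) → sum 8
(14, -12, 4, -2, -11, 0) → sum -7
(-12, 4, -2, -11, 0, -12) → sum -33
(4, -2, -11, 0, -12, -7) → sum -28
(-2, -11, 0, -12, -7, 8) → sum -24
(-11, 0, -12, -7, 8, -1) → sum -23
(0, -12, -7, 8, -1, -10) → sum -22
(-12, -7, 8, -1, -10, -6) → sum -28
(-7, 8, -1, -10, -6, -10) → sum -26
(8, -1, -10, -6, -10, 11) → sum -8
(-1, -10, -6, -10, 11, -8) → sum -24
(-10, -6, -10, 11, -8, -6) → sum -29
(-6, -10, 11, -8, -6, -11) → sum -30
Maximum of these is 8.

8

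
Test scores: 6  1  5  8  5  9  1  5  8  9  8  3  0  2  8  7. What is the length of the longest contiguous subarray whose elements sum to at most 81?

→ 6: sum 6, len 1
→ 1: sum 7, len 2
→ 5: sum 12, len 3
→ 8: sum 20, len 4
→ 5: sum 25, len 5
→ 9: sum 34, len 6
→ 1: sum 35, len 7
→ 5: sum 40, len 8
→ 8: sum 48, len 9
→ 9: sum 57, len 10
→ 8: sum 65, len 11
→ 3: sum 68, len 12
→ 0: sum 68, len 13
→ 2: sum 70, len 14
→ 8: sum 78, len 15
→ 7 (dropped 6): sum 79, len 15
Longest length seen: 15.

15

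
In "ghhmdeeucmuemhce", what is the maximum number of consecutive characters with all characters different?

add g: [g] len 1
add h: [g, h] len 2
add h (repeat h, move left end past it): [h] len 1
add m: [h, m] len 2
add d: [h, m, d] len 3
add e: [h, m, d, e] len 4
add e (repeat e, move left end past it): [e] len 1
add u: [e, u] len 2
add c: [e, u, c] len 3
add m: [e, u, c, m] len 4
add u (repeat u, move left end past it): [c, m, u] len 3
add e: [c, m, u, e] len 4
add m (repeat m, move left end past it): [u, e, m] len 3
add h: [u, e, m, h] len 4
add c: [u, e, m, h, c] len 5
add e (repeat e, move left end past it): [m, h, c, e] len 4
Longest all-distinct length: 5.

5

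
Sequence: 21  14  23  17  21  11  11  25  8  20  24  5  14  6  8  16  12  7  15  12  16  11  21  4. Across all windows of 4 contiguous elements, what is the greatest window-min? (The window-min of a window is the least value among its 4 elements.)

14

21 14 23 17 → min 14
14 23 17 21 → min 14
23 17 21 11 → min 11
17 21 11 11 → min 11
21 11 11 25 → min 11
11 11 25 8 → min 8
11 25 8 20 → min 8
25 8 20 24 → min 8
8 20 24 5 → min 5
20 24 5 14 → min 5
24 5 14 6 → min 5
5 14 6 8 → min 5
14 6 8 16 → min 6
6 8 16 12 → min 6
8 16 12 7 → min 7
16 12 7 15 → min 7
12 7 15 12 → min 7
7 15 12 16 → min 7
15 12 16 11 → min 11
12 16 11 21 → min 11
16 11 21 4 → min 4
Greatest of these is 14.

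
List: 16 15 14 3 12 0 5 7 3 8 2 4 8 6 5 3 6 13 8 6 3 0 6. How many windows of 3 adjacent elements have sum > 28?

3

(16, 15, 14) → sum 45  > 28 ✓
(15, 14, 3) → sum 32  > 28 ✓
(14, 3, 12) → sum 29  > 28 ✓
(3, 12, 0) → sum 15
(12, 0, 5) → sum 17
(0, 5, 7) → sum 12
(5, 7, 3) → sum 15
(7, 3, 8) → sum 18
(3, 8, 2) → sum 13
(8, 2, 4) → sum 14
(2, 4, 8) → sum 14
(4, 8, 6) → sum 18
(8, 6, 5) → sum 19
(6, 5, 3) → sum 14
(5, 3, 6) → sum 14
(3, 6, 13) → sum 22
(6, 13, 8) → sum 27
(13, 8, 6) → sum 27
(8, 6, 3) → sum 17
(6, 3, 0) → sum 9
(3, 0, 6) → sum 9
3 windows satisfy the condition.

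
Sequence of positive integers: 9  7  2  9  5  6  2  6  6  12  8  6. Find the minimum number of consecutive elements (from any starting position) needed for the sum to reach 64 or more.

add 9: running sum 9 < 64
add 7: running sum 16 < 64
add 2: running sum 18 < 64
add 9: running sum 27 < 64
add 5: running sum 32 < 64
add 6: running sum 38 < 64
add 2: running sum 40 < 64
add 6: running sum 46 < 64
add 6: running sum 52 < 64
end 9: [9, 7, 2, 9, 5, 6, 2, 6, 6, 12] sum 64, len 10
end 10: [9, 7, 2, 9, 5, 6, 2, 6, 6, 12, 8] sum 72, len 11
end 11: [7, 2, 9, 5, 6, 2, 6, 6, 12, 8, 6] sum 69, len 11
Shortest qualifying length: 10.

10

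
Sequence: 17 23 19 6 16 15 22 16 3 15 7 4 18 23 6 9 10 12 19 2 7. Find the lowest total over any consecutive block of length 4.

(17, 23, 19, 6) → sum 65
(23, 19, 6, 16) → sum 64
(19, 6, 16, 15) → sum 56
(6, 16, 15, 22) → sum 59
(16, 15, 22, 16) → sum 69
(15, 22, 16, 3) → sum 56
(22, 16, 3, 15) → sum 56
(16, 3, 15, 7) → sum 41
(3, 15, 7, 4) → sum 29
(15, 7, 4, 18) → sum 44
(7, 4, 18, 23) → sum 52
(4, 18, 23, 6) → sum 51
(18, 23, 6, 9) → sum 56
(23, 6, 9, 10) → sum 48
(6, 9, 10, 12) → sum 37
(9, 10, 12, 19) → sum 50
(10, 12, 19, 2) → sum 43
(12, 19, 2, 7) → sum 40
Lowest of these is 29.

29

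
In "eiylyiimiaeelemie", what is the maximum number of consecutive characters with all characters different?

[e] len 1
[e, i] len 2
[e, i, y] len 3
[e, i, y, l] len 4
[l, y] len 2
[l, y, i] len 3
[i] len 1
[i, m] len 2
[m, i] len 2
[m, i, a] len 3
[m, i, a, e] len 4
[e] len 1
[e, l] len 2
[l, e] len 2
[l, e, m] len 3
[l, e, m, i] len 4
[m, i, e] len 3
Longest all-distinct length: 4.

4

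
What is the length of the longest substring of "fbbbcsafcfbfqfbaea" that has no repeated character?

add f: [f] len 1
add b: [f, b] len 2
add b (repeat b, move left end past it): [b] len 1
add b (repeat b, move left end past it): [b] len 1
add c: [b, c] len 2
add s: [b, c, s] len 3
add a: [b, c, s, a] len 4
add f: [b, c, s, a, f] len 5
add c (repeat c, move left end past it): [s, a, f, c] len 4
add f (repeat f, move left end past it): [c, f] len 2
add b: [c, f, b] len 3
add f (repeat f, move left end past it): [b, f] len 2
add q: [b, f, q] len 3
add f (repeat f, move left end past it): [q, f] len 2
add b: [q, f, b] len 3
add a: [q, f, b, a] len 4
add e: [q, f, b, a, e] len 5
add a (repeat a, move left end past it): [e, a] len 2
Longest all-distinct length: 5.

5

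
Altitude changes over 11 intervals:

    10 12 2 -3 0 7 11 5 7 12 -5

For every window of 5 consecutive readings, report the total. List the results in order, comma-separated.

21, 18, 17, 20, 30, 42, 30

Sliding a size-5 window across the 11 values:
[10, 12, 2, -3, 0] → sum 21
[12, 2, -3, 0, 7] → sum 18
[2, -3, 0, 7, 11] → sum 17
[-3, 0, 7, 11, 5] → sum 20
[0, 7, 11, 5, 7] → sum 30
[7, 11, 5, 7, 12] → sum 42
[11, 5, 7, 12, -5] → sum 30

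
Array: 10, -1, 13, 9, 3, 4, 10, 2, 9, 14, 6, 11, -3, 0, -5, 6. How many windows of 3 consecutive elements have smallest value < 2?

[10, -1, 13] → min -1  < 2 ✓
[-1, 13, 9] → min -1  < 2 ✓
[13, 9, 3] → min 3
[9, 3, 4] → min 3
[3, 4, 10] → min 3
[4, 10, 2] → min 2
[10, 2, 9] → min 2
[2, 9, 14] → min 2
[9, 14, 6] → min 6
[14, 6, 11] → min 6
[6, 11, -3] → min -3  < 2 ✓
[11, -3, 0] → min -3  < 2 ✓
[-3, 0, -5] → min -5  < 2 ✓
[0, -5, 6] → min -5  < 2 ✓
6 windows satisfy the condition.

6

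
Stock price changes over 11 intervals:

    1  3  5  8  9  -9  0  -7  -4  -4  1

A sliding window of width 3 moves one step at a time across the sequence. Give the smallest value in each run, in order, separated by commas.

1, 3, 5, -9, -9, -9, -7, -7, -4

Sliding a size-3 window across the 11 values:
[1, 3, 5] → min 1
[3, 5, 8] → min 3
[5, 8, 9] → min 5
[8, 9, -9] → min -9
[9, -9, 0] → min -9
[-9, 0, -7] → min -9
[0, -7, -4] → min -7
[-7, -4, -4] → min -7
[-4, -4, 1] → min -4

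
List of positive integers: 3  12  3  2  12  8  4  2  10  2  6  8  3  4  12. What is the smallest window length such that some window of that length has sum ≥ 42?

7

add 3: running sum 3 < 42
add 12: running sum 15 < 42
add 3: running sum 18 < 42
add 2: running sum 20 < 42
add 12: running sum 32 < 42
add 8: running sum 40 < 42
end 6: [3, 12, 3, 2, 12, 8, 4] sum 44, len 7
end 7: [12, 3, 2, 12, 8, 4, 2] sum 43, len 7
end 8: [12, 3, 2, 12, 8, 4, 2, 10] sum 53, len 8
end 9: [3, 2, 12, 8, 4, 2, 10, 2] sum 43, len 8
end 10: [12, 8, 4, 2, 10, 2, 6] sum 44, len 7
end 11: [12, 8, 4, 2, 10, 2, 6, 8] sum 52, len 8
end 12: [8, 4, 2, 10, 2, 6, 8, 3] sum 43, len 8
end 13: [8, 4, 2, 10, 2, 6, 8, 3, 4] sum 47, len 9
end 14: [10, 2, 6, 8, 3, 4, 12] sum 45, len 7
Shortest qualifying length: 7.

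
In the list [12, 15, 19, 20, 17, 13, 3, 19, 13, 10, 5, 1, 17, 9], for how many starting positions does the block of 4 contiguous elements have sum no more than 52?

[12, 15, 19, 20] → sum 66
[15, 19, 20, 17] → sum 71
[19, 20, 17, 13] → sum 69
[20, 17, 13, 3] → sum 53
[17, 13, 3, 19] → sum 52  ≤ 52 ✓
[13, 3, 19, 13] → sum 48  ≤ 52 ✓
[3, 19, 13, 10] → sum 45  ≤ 52 ✓
[19, 13, 10, 5] → sum 47  ≤ 52 ✓
[13, 10, 5, 1] → sum 29  ≤ 52 ✓
[10, 5, 1, 17] → sum 33  ≤ 52 ✓
[5, 1, 17, 9] → sum 32  ≤ 52 ✓
7 windows satisfy the condition.

7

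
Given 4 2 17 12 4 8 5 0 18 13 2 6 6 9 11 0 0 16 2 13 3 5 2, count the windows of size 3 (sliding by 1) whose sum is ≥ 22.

9

(4, 2, 17) → sum 23  ≥ 22 ✓
(2, 17, 12) → sum 31  ≥ 22 ✓
(17, 12, 4) → sum 33  ≥ 22 ✓
(12, 4, 8) → sum 24  ≥ 22 ✓
(4, 8, 5) → sum 17
(8, 5, 0) → sum 13
(5, 0, 18) → sum 23  ≥ 22 ✓
(0, 18, 13) → sum 31  ≥ 22 ✓
(18, 13, 2) → sum 33  ≥ 22 ✓
(13, 2, 6) → sum 21
(2, 6, 6) → sum 14
(6, 6, 9) → sum 21
(6, 9, 11) → sum 26  ≥ 22 ✓
(9, 11, 0) → sum 20
(11, 0, 0) → sum 11
(0, 0, 16) → sum 16
(0, 16, 2) → sum 18
(16, 2, 13) → sum 31  ≥ 22 ✓
(2, 13, 3) → sum 18
(13, 3, 5) → sum 21
(3, 5, 2) → sum 10
9 windows satisfy the condition.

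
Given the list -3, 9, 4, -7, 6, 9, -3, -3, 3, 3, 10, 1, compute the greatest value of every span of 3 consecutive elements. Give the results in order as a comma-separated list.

[-3, 9, 4] → max 9
[9, 4, -7] → max 9
[4, -7, 6] → max 6
[-7, 6, 9] → max 9
[6, 9, -3] → max 9
[9, -3, -3] → max 9
[-3, -3, 3] → max 3
[-3, 3, 3] → max 3
[3, 3, 10] → max 10
[3, 10, 1] → max 10

9, 9, 6, 9, 9, 9, 3, 3, 10, 10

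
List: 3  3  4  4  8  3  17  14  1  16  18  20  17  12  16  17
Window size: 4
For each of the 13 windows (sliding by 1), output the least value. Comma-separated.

3 3 4 4 → min 3
3 4 4 8 → min 3
4 4 8 3 → min 3
4 8 3 17 → min 3
8 3 17 14 → min 3
3 17 14 1 → min 1
17 14 1 16 → min 1
14 1 16 18 → min 1
1 16 18 20 → min 1
16 18 20 17 → min 16
18 20 17 12 → min 12
20 17 12 16 → min 12
17 12 16 17 → min 12

3, 3, 3, 3, 3, 1, 1, 1, 1, 16, 12, 12, 12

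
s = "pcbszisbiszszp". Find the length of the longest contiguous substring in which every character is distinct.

6

add p: [p] len 1
add c: [p, c] len 2
add b: [p, c, b] len 3
add s: [p, c, b, s] len 4
add z: [p, c, b, s, z] len 5
add i: [p, c, b, s, z, i] len 6
add s (repeat s, move left end past it): [z, i, s] len 3
add b: [z, i, s, b] len 4
add i (repeat i, move left end past it): [s, b, i] len 3
add s (repeat s, move left end past it): [b, i, s] len 3
add z: [b, i, s, z] len 4
add s (repeat s, move left end past it): [z, s] len 2
add z (repeat z, move left end past it): [s, z] len 2
add p: [s, z, p] len 3
Longest all-distinct length: 6.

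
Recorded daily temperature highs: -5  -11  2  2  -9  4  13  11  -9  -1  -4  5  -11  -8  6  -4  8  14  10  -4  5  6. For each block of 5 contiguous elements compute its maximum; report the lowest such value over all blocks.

2

Each size-5 window and its max:
[-5, -11, 2, 2, -9] → max 2
[-11, 2, 2, -9, 4] → max 4
[2, 2, -9, 4, 13] → max 13
[2, -9, 4, 13, 11] → max 13
[-9, 4, 13, 11, -9] → max 13
[4, 13, 11, -9, -1] → max 13
[13, 11, -9, -1, -4] → max 13
[11, -9, -1, -4, 5] → max 11
[-9, -1, -4, 5, -11] → max 5
[-1, -4, 5, -11, -8] → max 5
[-4, 5, -11, -8, 6] → max 6
[5, -11, -8, 6, -4] → max 6
[-11, -8, 6, -4, 8] → max 8
[-8, 6, -4, 8, 14] → max 14
[6, -4, 8, 14, 10] → max 14
[-4, 8, 14, 10, -4] → max 14
[8, 14, 10, -4, 5] → max 14
[14, 10, -4, 5, 6] → max 14
Lowest of these is 2.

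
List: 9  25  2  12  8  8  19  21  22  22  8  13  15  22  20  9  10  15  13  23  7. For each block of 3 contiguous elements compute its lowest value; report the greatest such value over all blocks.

21

Each size-3 window and its min:
[9, 25, 2] → min 2
[25, 2, 12] → min 2
[2, 12, 8] → min 2
[12, 8, 8] → min 8
[8, 8, 19] → min 8
[8, 19, 21] → min 8
[19, 21, 22] → min 19
[21, 22, 22] → min 21
[22, 22, 8] → min 8
[22, 8, 13] → min 8
[8, 13, 15] → min 8
[13, 15, 22] → min 13
[15, 22, 20] → min 15
[22, 20, 9] → min 9
[20, 9, 10] → min 9
[9, 10, 15] → min 9
[10, 15, 13] → min 10
[15, 13, 23] → min 13
[13, 23, 7] → min 7
Greatest of these is 21.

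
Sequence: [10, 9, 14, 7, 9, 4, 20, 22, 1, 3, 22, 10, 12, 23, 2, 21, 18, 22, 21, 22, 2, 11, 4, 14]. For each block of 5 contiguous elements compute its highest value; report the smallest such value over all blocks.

14

Window maxs for each of the 20 positions:
10 9 14 7 9 → max 14
9 14 7 9 4 → max 14
14 7 9 4 20 → max 20
7 9 4 20 22 → max 22
9 4 20 22 1 → max 22
4 20 22 1 3 → max 22
20 22 1 3 22 → max 22
22 1 3 22 10 → max 22
1 3 22 10 12 → max 22
3 22 10 12 23 → max 23
22 10 12 23 2 → max 23
10 12 23 2 21 → max 23
12 23 2 21 18 → max 23
23 2 21 18 22 → max 23
2 21 18 22 21 → max 22
21 18 22 21 22 → max 22
18 22 21 22 2 → max 22
22 21 22 2 11 → max 22
21 22 2 11 4 → max 22
22 2 11 4 14 → max 22
Smallest of these is 14.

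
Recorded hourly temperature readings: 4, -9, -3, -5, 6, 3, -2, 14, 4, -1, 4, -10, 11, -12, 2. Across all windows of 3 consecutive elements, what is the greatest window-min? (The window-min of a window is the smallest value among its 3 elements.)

[4, -9, -3] → min -9
[-9, -3, -5] → min -9
[-3, -5, 6] → min -5
[-5, 6, 3] → min -5
[6, 3, -2] → min -2
[3, -2, 14] → min -2
[-2, 14, 4] → min -2
[14, 4, -1] → min -1
[4, -1, 4] → min -1
[-1, 4, -10] → min -10
[4, -10, 11] → min -10
[-10, 11, -12] → min -12
[11, -12, 2] → min -12
Greatest of these is -1.

-1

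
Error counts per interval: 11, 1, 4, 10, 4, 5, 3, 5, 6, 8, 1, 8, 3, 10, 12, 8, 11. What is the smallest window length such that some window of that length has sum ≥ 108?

Extend right; whenever the sum reaches 108, record the length and shrink from the left:
add 11: running sum 11 < 108
add 1: running sum 12 < 108
add 4: running sum 16 < 108
add 10: running sum 26 < 108
add 4: running sum 30 < 108
add 5: running sum 35 < 108
add 3: running sum 38 < 108
add 5: running sum 43 < 108
add 6: running sum 49 < 108
add 8: running sum 57 < 108
add 1: running sum 58 < 108
add 8: running sum 66 < 108
add 3: running sum 69 < 108
add 10: running sum 79 < 108
add 12: running sum 91 < 108
add 8: running sum 99 < 108
end 16: [11, 1, 4, 10, 4, 5, 3, 5, 6, 8, 1, 8, 3, 10, 12, 8, 11] sum 110, len 17
Shortest qualifying length: 17.

17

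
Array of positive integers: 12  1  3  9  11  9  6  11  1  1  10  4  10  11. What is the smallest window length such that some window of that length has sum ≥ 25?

3

add 12: running sum 12 < 25
add 1: running sum 13 < 25
add 3: running sum 16 < 25
end 3: [12, 1, 3, 9] sum 25, len 4
end 4: [12, 1, 3, 9, 11] sum 36, len 5
end 5: [9, 11, 9] sum 29, len 3
end 6: [11, 9, 6] sum 26, len 3
end 7: [9, 6, 11] sum 26, len 3
end 8: [9, 6, 11, 1] sum 27, len 4
end 9: [9, 6, 11, 1, 1] sum 28, len 5
end 10: [6, 11, 1, 1, 10] sum 29, len 5
end 11: [11, 1, 1, 10, 4] sum 27, len 5
end 12: [1, 10, 4, 10] sum 25, len 4
end 13: [4, 10, 11] sum 25, len 3
Shortest qualifying length: 3.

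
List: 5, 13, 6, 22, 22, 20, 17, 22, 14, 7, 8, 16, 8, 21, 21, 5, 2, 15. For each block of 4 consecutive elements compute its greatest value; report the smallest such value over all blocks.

16

Each size-4 window and its max:
5 13 6 22 → max 22
13 6 22 22 → max 22
6 22 22 20 → max 22
22 22 20 17 → max 22
22 20 17 22 → max 22
20 17 22 14 → max 22
17 22 14 7 → max 22
22 14 7 8 → max 22
14 7 8 16 → max 16
7 8 16 8 → max 16
8 16 8 21 → max 21
16 8 21 21 → max 21
8 21 21 5 → max 21
21 21 5 2 → max 21
21 5 2 15 → max 21
Smallest of these is 16.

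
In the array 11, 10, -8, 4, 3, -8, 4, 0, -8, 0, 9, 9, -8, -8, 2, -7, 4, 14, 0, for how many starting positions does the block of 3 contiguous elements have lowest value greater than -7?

2

[11, 10, -8] → min -8
[10, -8, 4] → min -8
[-8, 4, 3] → min -8
[4, 3, -8] → min -8
[3, -8, 4] → min -8
[-8, 4, 0] → min -8
[4, 0, -8] → min -8
[0, -8, 0] → min -8
[-8, 0, 9] → min -8
[0, 9, 9] → min 0  > -7 ✓
[9, 9, -8] → min -8
[9, -8, -8] → min -8
[-8, -8, 2] → min -8
[-8, 2, -7] → min -8
[2, -7, 4] → min -7
[-7, 4, 14] → min -7
[4, 14, 0] → min 0  > -7 ✓
2 windows satisfy the condition.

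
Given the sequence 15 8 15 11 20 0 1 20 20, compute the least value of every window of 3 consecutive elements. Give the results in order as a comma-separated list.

8, 8, 11, 0, 0, 0, 1

(15, 8, 15) → min 8
(8, 15, 11) → min 8
(15, 11, 20) → min 11
(11, 20, 0) → min 0
(20, 0, 1) → min 0
(0, 1, 20) → min 0
(1, 20, 20) → min 1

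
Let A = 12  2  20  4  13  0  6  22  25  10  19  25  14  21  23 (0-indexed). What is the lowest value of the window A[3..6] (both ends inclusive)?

Elements at indices 3..6: 4, 13, 0, 6
min(4, 13, 0, 6) = 0

0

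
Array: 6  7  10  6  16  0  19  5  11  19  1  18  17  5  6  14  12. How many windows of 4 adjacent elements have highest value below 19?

6 7 10 6 → max 10  < 19 ✓
7 10 6 16 → max 16  < 19 ✓
10 6 16 0 → max 16  < 19 ✓
6 16 0 19 → max 19
16 0 19 5 → max 19
0 19 5 11 → max 19
19 5 11 19 → max 19
5 11 19 1 → max 19
11 19 1 18 → max 19
19 1 18 17 → max 19
1 18 17 5 → max 18  < 19 ✓
18 17 5 6 → max 18  < 19 ✓
17 5 6 14 → max 17  < 19 ✓
5 6 14 12 → max 14  < 19 ✓
7 windows satisfy the condition.

7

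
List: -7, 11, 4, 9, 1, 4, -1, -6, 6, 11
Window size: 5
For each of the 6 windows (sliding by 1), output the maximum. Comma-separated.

11, 11, 9, 9, 6, 11

(-7, 11, 4, 9, 1) → max 11
(11, 4, 9, 1, 4) → max 11
(4, 9, 1, 4, -1) → max 9
(9, 1, 4, -1, -6) → max 9
(1, 4, -1, -6, 6) → max 6
(4, -1, -6, 6, 11) → max 11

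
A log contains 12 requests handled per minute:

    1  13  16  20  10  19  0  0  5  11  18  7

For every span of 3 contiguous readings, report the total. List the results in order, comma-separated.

Sliding a size-3 window across the 12 values:
[1, 13, 16] → sum 30
[13, 16, 20] → sum 49
[16, 20, 10] → sum 46
[20, 10, 19] → sum 49
[10, 19, 0] → sum 29
[19, 0, 0] → sum 19
[0, 0, 5] → sum 5
[0, 5, 11] → sum 16
[5, 11, 18] → sum 34
[11, 18, 7] → sum 36

30, 49, 46, 49, 29, 19, 5, 16, 34, 36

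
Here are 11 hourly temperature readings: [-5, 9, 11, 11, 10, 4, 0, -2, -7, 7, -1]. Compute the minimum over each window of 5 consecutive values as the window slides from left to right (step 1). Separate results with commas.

(-5, 9, 11, 11, 10) → min -5
(9, 11, 11, 10, 4) → min 4
(11, 11, 10, 4, 0) → min 0
(11, 10, 4, 0, -2) → min -2
(10, 4, 0, -2, -7) → min -7
(4, 0, -2, -7, 7) → min -7
(0, -2, -7, 7, -1) → min -7

-5, 4, 0, -2, -7, -7, -7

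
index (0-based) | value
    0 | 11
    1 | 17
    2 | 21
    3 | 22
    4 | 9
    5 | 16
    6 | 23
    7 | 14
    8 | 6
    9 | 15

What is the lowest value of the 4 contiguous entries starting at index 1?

9

Elements at indices 1..4: 17, 21, 22, 9
min(17, 21, 22, 9) = 9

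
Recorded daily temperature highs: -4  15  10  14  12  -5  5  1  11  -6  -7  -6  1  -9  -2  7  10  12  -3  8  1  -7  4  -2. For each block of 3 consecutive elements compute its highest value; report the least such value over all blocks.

(-4, 15, 10) → max 15
(15, 10, 14) → max 15
(10, 14, 12) → max 14
(14, 12, -5) → max 14
(12, -5, 5) → max 12
(-5, 5, 1) → max 5
(5, 1, 11) → max 11
(1, 11, -6) → max 11
(11, -6, -7) → max 11
(-6, -7, -6) → max -6
(-7, -6, 1) → max 1
(-6, 1, -9) → max 1
(1, -9, -2) → max 1
(-9, -2, 7) → max 7
(-2, 7, 10) → max 10
(7, 10, 12) → max 12
(10, 12, -3) → max 12
(12, -3, 8) → max 12
(-3, 8, 1) → max 8
(8, 1, -7) → max 8
(1, -7, 4) → max 4
(-7, 4, -2) → max 4
Least of these is -6.

-6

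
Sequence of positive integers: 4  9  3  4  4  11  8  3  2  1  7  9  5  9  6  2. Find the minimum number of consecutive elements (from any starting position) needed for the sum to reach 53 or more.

9

add 4: running sum 4 < 53
add 9: running sum 13 < 53
add 3: running sum 16 < 53
add 4: running sum 20 < 53
add 4: running sum 24 < 53
add 11: running sum 35 < 53
add 8: running sum 43 < 53
add 3: running sum 46 < 53
add 2: running sum 48 < 53
add 1: running sum 49 < 53
add 7: shortest ending here [4, 9, 3, 4, 4, 11, 8, 3, 2, 1, 7] sum 56, len 11
add 9: shortest ending here [9, 3, 4, 4, 11, 8, 3, 2, 1, 7, 9] sum 61, len 11
add 5: shortest ending here [4, 4, 11, 8, 3, 2, 1, 7, 9, 5] sum 54, len 10
add 9: shortest ending here [11, 8, 3, 2, 1, 7, 9, 5, 9] sum 55, len 9
add 6: shortest ending here [11, 8, 3, 2, 1, 7, 9, 5, 9, 6] sum 61, len 10
add 2: shortest ending here [11, 8, 3, 2, 1, 7, 9, 5, 9, 6, 2] sum 63, len 11
Shortest qualifying length: 9.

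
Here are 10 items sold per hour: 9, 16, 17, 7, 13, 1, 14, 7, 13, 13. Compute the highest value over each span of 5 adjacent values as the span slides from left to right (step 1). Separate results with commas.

17, 17, 17, 14, 14, 14

Sliding a size-5 window across the 10 values:
[9, 16, 17, 7, 13] → max 17
[16, 17, 7, 13, 1] → max 17
[17, 7, 13, 1, 14] → max 17
[7, 13, 1, 14, 7] → max 14
[13, 1, 14, 7, 13] → max 14
[1, 14, 7, 13, 13] → max 14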